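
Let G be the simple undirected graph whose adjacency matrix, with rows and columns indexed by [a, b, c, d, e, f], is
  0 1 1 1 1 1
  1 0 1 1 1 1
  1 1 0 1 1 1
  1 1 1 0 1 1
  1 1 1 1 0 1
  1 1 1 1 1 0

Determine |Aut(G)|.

720

All 6 vertices are pairwise adjacent: G = K_6. Any permutation of the 6 vertices preserves K_6, so Aut(K_6) = S_6 of order 6! = 720.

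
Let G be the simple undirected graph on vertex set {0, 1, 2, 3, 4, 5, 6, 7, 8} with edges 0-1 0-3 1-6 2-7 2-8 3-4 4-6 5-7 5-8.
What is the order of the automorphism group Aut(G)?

G has two connected components, {0, 1, 3, 4, 6} and {2, 5, 7, 8}; each is 2-regular, so G = C_5 ⊔ C_4. No automorphism exchanges components of different sizes, hence Aut(G) is the direct product D_4 × D_5, order 80.

80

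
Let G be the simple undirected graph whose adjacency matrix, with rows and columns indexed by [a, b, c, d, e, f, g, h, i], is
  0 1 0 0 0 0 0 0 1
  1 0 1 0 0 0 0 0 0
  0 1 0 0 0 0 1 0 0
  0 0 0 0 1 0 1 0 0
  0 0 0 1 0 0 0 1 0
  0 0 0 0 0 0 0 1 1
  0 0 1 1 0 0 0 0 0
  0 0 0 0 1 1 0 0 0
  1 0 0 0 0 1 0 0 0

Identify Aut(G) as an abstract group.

G is 2-regular and connected on 9 vertices, i.e. the cycle C_9. C_9 has 9 rotations and 9 reflections, so Aut(C_9) ≅ D_9 of order 18.

the dihedral group of order 18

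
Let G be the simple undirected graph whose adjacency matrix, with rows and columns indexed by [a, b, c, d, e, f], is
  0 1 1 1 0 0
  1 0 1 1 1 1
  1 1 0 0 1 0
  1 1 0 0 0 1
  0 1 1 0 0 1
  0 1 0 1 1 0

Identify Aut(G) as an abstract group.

Vertex b is the unique vertex of degree 5; the remaining 5 vertices each have degree 3 and induce a cycle, so G is the wheel on 6 vertices with hub b. Every automorphism fixes the hub and acts on the rim 5-cycle, so Aut(G) ≅ Aut(C_5) = D_5 of order 10.

the dihedral group of order 10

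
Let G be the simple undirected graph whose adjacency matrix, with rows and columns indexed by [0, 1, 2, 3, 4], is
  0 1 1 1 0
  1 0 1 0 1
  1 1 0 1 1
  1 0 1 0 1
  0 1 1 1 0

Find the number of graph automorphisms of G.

Vertex 2 is the unique vertex of degree 4; the remaining 4 vertices each have degree 3 and induce a cycle, so G is the wheel on 5 vertices with hub 2. Every automorphism fixes the hub and acts on the rim 4-cycle, so Aut(G) ≅ Aut(C_4) = D_4 of order 8.

8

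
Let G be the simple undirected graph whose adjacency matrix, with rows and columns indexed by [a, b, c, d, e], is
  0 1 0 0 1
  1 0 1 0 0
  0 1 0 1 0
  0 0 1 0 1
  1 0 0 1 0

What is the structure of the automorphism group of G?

Every vertex has degree 2 and the graph is connected, so G is the 5-cycle C_5. The automorphisms of the 5-cycle are exactly the symmetries of a regular 5-gon: the dihedral group D_5, |D_5| = 10.

D_5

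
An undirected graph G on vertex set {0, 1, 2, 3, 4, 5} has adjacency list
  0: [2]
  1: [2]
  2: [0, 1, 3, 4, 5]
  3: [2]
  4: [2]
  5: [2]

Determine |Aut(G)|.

Vertex 2 has degree 5 and every other vertex has degree 1, so G is the star K_{1,5} with centre 2. Any automorphism fixes the centre and permutes the 5 leaves freely, so Aut(G) ≅ S_5 of order 5! = 120.

120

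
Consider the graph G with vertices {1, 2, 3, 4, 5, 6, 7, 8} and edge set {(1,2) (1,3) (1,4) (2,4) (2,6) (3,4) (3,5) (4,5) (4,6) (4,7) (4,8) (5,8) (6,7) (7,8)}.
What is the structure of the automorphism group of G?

D_7

Vertex 4 is the unique vertex of degree 7; the remaining 7 vertices each have degree 3 and induce a cycle, so G is the wheel on 8 vertices with hub 4. Every automorphism fixes the hub and acts on the rim 7-cycle, so Aut(G) ≅ Aut(C_7) = D_7 of order 14.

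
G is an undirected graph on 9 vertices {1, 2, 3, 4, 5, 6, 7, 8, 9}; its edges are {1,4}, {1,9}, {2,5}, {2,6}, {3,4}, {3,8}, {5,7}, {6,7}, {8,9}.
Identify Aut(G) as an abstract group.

G has two connected components, {1, 3, 4, 8, 9} and {2, 5, 6, 7}; each is 2-regular, so G = C_5 ⊔ C_4. The components are non-isomorphic (different sizes), so Aut(G) = Aut(C_5) × Aut(C_4) = D_5 × D_4 of order 10·8 = 80.

D_5 × D_4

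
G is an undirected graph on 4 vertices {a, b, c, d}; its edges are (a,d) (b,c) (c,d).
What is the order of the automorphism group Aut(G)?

2

The degree sequence is [1, 1, 2, 2]; the two degree-1 vertices a and b are the ends of a path, so G = P_4. A path has exactly one nontrivial symmetry — reversal — giving Aut(G) of order 2.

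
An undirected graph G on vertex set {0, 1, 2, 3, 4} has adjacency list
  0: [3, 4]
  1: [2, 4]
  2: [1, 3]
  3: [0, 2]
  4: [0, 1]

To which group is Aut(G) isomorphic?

Every vertex has degree 2 and the graph is connected, so G is the 5-cycle C_5. C_5 has 5 rotations and 5 reflections, so Aut(C_5) ≅ D_5 of order 10.

D_5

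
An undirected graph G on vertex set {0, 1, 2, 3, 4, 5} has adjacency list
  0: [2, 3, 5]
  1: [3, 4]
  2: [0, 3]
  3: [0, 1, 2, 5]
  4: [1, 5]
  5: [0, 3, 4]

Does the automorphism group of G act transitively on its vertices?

No

Vertex 3 is the only vertex of degree 4, so every automorphism fixes it; G is not vertex-transitive.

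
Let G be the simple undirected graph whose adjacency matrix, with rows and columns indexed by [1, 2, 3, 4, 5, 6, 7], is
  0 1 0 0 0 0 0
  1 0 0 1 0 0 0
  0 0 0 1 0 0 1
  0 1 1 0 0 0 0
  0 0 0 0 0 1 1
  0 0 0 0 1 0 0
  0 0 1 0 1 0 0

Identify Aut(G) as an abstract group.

the cyclic group of order 2

The degree sequence is [1, 2, 2, 2, 2, 1, 2]; the two degree-1 vertices 1 and 6 are the ends of a path, so G = P_7. A path has exactly one nontrivial symmetry — reversal — giving Aut(G) of order 2.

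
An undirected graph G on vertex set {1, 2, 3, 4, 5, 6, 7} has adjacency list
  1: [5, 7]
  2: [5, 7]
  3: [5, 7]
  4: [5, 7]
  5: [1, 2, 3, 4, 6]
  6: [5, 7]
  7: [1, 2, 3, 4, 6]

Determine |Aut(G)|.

The vertices split by degree into {5, 7} (degree 5) and {1, 2, 3, 4, 6} (degree 2); every edge runs between the two parts, so G is the complete bipartite graph K_{2,5}. Automorphisms preserve the bipartition setwise (since the parts differ in size) and act as S_2 × S_5 within it; |Aut| = 240.

240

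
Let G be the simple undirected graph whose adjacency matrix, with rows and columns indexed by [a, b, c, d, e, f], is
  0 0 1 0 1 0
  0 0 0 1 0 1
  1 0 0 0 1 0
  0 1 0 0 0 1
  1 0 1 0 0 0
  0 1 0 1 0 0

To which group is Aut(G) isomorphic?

G has two connected components, {b, d, f} and {a, c, e}; each is 2-regular, so G = C_3 ⊔ C_3. With two isomorphic components, Aut(G) = Aut(C_3) ≀ S_2 = (D_3 × D_3) ⋊ Z_2: permute each cycle by D_3, then optionally swap the two cycles. Order 2·(2·3)² = 72.

(D_3 × D_3) ⋊ Z_2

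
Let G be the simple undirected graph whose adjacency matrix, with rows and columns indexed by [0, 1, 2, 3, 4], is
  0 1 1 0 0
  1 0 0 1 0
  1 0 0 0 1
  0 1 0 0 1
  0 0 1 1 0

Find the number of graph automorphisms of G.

G is 2-regular and connected on 5 vertices, i.e. the cycle C_5. The automorphisms of the 5-cycle are exactly the symmetries of a regular 5-gon: the dihedral group D_5, |D_5| = 10.

10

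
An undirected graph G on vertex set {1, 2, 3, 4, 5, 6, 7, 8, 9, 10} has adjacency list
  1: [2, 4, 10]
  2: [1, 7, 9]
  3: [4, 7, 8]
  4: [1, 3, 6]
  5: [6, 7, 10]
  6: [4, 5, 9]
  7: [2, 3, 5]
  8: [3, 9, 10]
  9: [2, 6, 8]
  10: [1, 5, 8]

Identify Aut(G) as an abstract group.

G is 3-regular on 10 vertices with no triangles and no 4-cycles (girth 5): this is the Petersen graph. Viewing the Petersen graph as the Kneser graph K(5,2) — vertices are 2-subsets of {1,…,5}, edges join disjoint pairs — its automorphisms are exactly the permutations of the 5-element set, so Aut ≅ S_5 of order 120.

S_5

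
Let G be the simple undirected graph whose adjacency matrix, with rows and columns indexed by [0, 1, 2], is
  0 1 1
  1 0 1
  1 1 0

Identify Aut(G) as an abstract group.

Every vertex has degree 2, so G is the complete graph K_3. Every bijection on the vertex set is an automorphism of K_3; hence Aut(K_3) ≅ S_3, order 6.

the symmetric group on 3 letters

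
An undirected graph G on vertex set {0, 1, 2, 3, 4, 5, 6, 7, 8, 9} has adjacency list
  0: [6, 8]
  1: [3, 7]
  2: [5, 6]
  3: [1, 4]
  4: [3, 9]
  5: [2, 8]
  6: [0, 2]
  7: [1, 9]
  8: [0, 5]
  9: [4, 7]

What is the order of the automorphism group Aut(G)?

G has two connected components, {1, 3, 4, 7, 9} and {0, 2, 5, 6, 8}; each is 2-regular, so G = C_5 ⊔ C_5. With two isomorphic components, Aut(G) = Aut(C_5) ≀ S_2 = (D_5 × D_5) ⋊ Z_2: permute each cycle by D_5, then optionally swap the two cycles. Order 2·(2·5)² = 200.

200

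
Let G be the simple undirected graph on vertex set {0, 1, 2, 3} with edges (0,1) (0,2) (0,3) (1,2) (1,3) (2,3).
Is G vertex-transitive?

Every vertex has degree 3, so G is the complete graph K_4. Any permutation of the 4 vertices preserves K_4, so Aut(K_4) = S_4 of order 4! = 24. This group acts transitively on the 4 vertices.

Yes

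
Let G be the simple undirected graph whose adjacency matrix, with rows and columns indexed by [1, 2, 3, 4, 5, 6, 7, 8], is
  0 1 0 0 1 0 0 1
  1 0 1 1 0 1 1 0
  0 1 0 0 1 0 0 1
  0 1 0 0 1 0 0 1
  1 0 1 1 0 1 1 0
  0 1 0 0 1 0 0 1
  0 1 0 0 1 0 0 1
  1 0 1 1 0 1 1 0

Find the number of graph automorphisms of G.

The vertices split by degree into {2, 5, 8} (degree 5) and {1, 3, 4, 6, 7} (degree 3); every edge runs between the two parts, so G is the complete bipartite graph K_{3,5}. Automorphisms preserve the bipartition setwise (since the parts differ in size) and act as S_3 × S_5 within it; |Aut| = 720.

720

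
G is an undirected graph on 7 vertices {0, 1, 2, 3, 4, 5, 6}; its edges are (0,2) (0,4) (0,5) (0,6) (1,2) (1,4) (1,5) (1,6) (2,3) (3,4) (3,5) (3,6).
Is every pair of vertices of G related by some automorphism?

No

Automorphisms preserve degree, but G has vertices of degree 3 and vertices of degree 4; no automorphism maps one to the other, so G is not vertex-transitive.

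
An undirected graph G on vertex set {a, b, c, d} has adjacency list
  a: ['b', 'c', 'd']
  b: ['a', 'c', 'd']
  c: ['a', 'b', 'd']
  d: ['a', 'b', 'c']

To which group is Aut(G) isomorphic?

the symmetric group on 4 letters

All 4 vertices are pairwise adjacent: G = K_4. Any permutation of the 4 vertices preserves K_4, so Aut(K_4) = S_4 of order 4! = 24.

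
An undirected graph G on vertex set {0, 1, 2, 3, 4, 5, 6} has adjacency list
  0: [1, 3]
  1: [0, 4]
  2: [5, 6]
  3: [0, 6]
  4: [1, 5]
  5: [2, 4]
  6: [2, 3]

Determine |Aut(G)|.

G is 2-regular and connected on 7 vertices, i.e. the cycle C_7. C_7 has 7 rotations and 7 reflections, so Aut(C_7) ≅ D_7 of order 14.

14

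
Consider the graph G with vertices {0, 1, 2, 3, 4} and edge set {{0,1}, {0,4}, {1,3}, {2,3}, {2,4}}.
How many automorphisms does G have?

Every vertex has degree 2 and the graph is connected, so G is the 5-cycle C_5. The automorphisms of the 5-cycle are exactly the symmetries of a regular 5-gon: the dihedral group D_5, |D_5| = 10.

10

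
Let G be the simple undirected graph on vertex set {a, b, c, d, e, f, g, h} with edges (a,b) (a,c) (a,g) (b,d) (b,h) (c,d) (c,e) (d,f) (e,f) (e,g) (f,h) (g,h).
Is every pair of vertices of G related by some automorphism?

Yes

G is 3-regular and bipartite on 2^3 = 8 vertices with girth 4; it is the hypercube graph Q_3. The symmetry group of the 3-cube is the hyperoctahedral group B_3 = Z_2 ≀ S_3, of order 2^3·3! = 48. Under this action every vertex can be carried to every other, so G is vertex-transitive.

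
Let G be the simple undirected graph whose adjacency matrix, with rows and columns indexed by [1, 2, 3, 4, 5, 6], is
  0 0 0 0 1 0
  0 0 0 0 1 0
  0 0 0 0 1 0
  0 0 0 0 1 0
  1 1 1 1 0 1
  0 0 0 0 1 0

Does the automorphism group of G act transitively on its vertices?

Vertex 5 is the only vertex of degree 5, so every automorphism fixes it; G is not vertex-transitive.

No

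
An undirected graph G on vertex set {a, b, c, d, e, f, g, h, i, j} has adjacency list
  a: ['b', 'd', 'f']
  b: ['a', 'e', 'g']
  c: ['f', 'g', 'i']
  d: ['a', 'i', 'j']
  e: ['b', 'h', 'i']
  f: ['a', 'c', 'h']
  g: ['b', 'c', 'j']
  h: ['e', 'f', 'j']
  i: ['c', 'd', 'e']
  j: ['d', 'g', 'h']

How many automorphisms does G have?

120

G is 3-regular on 10 vertices with no triangles and no 4-cycles (girth 5): this is the Petersen graph. It is a classical fact that the Petersen graph has automorphism group S_5 (order 120), arising from its description as the Kneser graph K(5,2).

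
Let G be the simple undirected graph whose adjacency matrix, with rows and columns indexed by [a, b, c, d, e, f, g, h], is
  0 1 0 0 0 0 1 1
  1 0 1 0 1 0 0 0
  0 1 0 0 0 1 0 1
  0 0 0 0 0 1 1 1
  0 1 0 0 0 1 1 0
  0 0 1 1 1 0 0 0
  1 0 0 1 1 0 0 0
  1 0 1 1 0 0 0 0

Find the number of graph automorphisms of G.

48

G is 3-regular and bipartite on 2^3 = 8 vertices with girth 4; it is the hypercube graph Q_3. Aut(Q_3) consists of the signed permutations of the 3 coordinate axes: 3! permutations times 2^3 sign flips, so |Aut| = 2^3·3! = 48.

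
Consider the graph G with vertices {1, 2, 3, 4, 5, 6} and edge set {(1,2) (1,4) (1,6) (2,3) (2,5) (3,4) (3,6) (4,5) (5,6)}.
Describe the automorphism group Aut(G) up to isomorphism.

(S_3 × S_3) ⋊ Z_2

G is 3-regular and bipartite with parts {1, 3, 5} and {2, 4, 6} (each part is independent and every cross-pair is an edge), so G = K_{3,3}. Each part can be permuted independently (S_3 × S_3) and the two equal-size parts can also be swapped, giving (S_3 × S_3) ⋊ Z_2 of order 2·(3!)² = 72.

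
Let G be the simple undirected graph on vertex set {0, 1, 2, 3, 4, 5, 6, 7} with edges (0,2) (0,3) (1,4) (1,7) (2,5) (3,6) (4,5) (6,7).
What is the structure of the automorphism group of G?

the dihedral group of order 16

G is 2-regular and connected on 8 vertices, i.e. the cycle C_8. C_8 has 8 rotations and 8 reflections, so Aut(C_8) ≅ D_8 of order 16.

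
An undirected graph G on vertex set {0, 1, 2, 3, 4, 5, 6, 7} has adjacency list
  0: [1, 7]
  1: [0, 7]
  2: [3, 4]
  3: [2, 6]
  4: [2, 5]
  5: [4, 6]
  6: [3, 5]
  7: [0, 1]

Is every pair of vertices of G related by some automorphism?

G has two connected components, {2, 3, 4, 5, 6} and {0, 1, 7}; each is 2-regular, so G = C_5 ⊔ C_3. The orbit of 0 under Aut(G) is {0, 1, 7}, which does not contain 2, so G is not vertex-transitive.

No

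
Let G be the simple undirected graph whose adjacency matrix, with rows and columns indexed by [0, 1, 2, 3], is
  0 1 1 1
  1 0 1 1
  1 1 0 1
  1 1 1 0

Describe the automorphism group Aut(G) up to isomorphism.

the symmetric group on 4 letters

All 4 vertices are pairwise adjacent: G = K_4. Any permutation of the 4 vertices preserves K_4, so Aut(K_4) = S_4 of order 4! = 24.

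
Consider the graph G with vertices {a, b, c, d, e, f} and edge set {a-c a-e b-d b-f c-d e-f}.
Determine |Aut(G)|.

12

G is 2-regular and connected on 6 vertices, i.e. the cycle C_6. C_6 has 6 rotations and 6 reflections, so Aut(C_6) ≅ D_6 of order 12.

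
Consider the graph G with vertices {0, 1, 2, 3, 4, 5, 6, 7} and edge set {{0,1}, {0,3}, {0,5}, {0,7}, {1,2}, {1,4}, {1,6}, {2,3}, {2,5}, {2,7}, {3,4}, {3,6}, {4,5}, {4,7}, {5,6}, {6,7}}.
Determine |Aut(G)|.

G is 4-regular and bipartite with parts {0, 2, 4, 6} and {1, 3, 5, 7} (each part is independent and every cross-pair is an edge), so G = K_{4,4}. Each part can be permuted independently (S_4 × S_4) and the two equal-size parts can also be swapped, giving (S_4 × S_4) ⋊ Z_2 of order 2·(4!)² = 1152.

1152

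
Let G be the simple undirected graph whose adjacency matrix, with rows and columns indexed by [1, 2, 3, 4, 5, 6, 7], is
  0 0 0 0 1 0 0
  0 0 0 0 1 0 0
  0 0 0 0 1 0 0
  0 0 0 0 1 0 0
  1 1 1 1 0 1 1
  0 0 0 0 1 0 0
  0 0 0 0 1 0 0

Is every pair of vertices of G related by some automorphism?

Vertex 5 is the only vertex of degree 6, so every automorphism fixes it; G is not vertex-transitive.

No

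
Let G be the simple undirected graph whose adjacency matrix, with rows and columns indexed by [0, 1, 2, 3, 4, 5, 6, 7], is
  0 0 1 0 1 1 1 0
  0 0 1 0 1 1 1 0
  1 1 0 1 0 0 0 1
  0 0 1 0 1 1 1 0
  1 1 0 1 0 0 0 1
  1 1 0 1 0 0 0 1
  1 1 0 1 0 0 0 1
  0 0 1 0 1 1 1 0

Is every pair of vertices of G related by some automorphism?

G is 4-regular and bipartite with parts {2, 4, 5, 6} and {0, 1, 3, 7} (each part is independent and every cross-pair is an edge), so G = K_{4,4}. Each part can be permuted independently (S_4 × S_4) and the two equal-size parts can also be swapped, giving (S_4 × S_4) ⋊ Z_2 of order 2·(4!)² = 1152. Under this action every vertex can be carried to every other, so G is vertex-transitive.

Yes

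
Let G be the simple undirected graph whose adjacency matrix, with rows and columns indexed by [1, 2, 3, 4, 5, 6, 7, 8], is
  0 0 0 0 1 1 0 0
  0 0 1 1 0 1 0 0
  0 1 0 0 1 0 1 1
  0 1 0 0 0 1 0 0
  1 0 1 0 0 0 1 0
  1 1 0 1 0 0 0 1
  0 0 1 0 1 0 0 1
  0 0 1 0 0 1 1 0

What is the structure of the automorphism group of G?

1

The degree sequence is [2, 3, 4, 2, 3, 4, 3, 3]. Checking the degree-preserving permutations of the vertex set shows that none except the identity preserves every edge, so Aut(G) is trivial.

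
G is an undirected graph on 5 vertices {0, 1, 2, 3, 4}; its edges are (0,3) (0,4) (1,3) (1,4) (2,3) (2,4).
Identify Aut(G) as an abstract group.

The vertices split by degree into {3, 4} (degree 3) and {0, 1, 2} (degree 2); every edge runs between the two parts, so G is the complete bipartite graph K_{2,3}. Automorphisms preserve the bipartition setwise (since the parts differ in size) and act as S_2 × S_3 within it; |Aut| = 12.

S_2 × S_3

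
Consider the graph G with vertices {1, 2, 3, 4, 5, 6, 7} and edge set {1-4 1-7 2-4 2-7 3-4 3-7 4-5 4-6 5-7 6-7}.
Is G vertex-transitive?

No

Automorphisms preserve degree, but G has vertices of degree 2 and vertices of degree 5; no automorphism maps one to the other, so G is not vertex-transitive.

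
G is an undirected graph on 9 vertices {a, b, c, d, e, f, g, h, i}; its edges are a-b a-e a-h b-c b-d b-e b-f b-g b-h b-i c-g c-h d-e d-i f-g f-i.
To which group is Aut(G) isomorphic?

Vertex b is the unique vertex of degree 8; the remaining 8 vertices each have degree 3 and induce a cycle, so G is the wheel on 9 vertices with hub b. Every automorphism fixes the hub and acts on the rim 8-cycle, so Aut(G) ≅ Aut(C_8) = D_8 of order 16.

the dihedral group of order 16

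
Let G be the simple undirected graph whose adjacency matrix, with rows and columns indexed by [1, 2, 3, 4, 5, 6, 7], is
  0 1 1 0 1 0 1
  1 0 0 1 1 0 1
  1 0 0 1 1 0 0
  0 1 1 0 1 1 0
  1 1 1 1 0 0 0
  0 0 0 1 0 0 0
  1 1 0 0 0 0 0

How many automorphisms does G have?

1

Degrees alone do not determine every vertex (e.g. 1 and 2 both have degree 4), but their neighbour-degree multisets differ: N(1) has degrees [2, 3, 4, 4] while N(2) has degrees [2, 4, 4, 4]. Repeating this refinement separates all vertices, so the only automorphism is the identity.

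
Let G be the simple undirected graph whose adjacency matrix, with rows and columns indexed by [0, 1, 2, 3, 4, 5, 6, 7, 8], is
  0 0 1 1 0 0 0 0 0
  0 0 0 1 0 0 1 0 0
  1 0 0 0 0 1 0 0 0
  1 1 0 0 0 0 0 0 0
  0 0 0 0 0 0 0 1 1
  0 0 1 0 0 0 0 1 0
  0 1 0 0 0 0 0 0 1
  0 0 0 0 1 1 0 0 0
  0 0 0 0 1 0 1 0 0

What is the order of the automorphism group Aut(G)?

G is 2-regular and connected on 9 vertices, i.e. the cycle C_9. The automorphisms of the 9-cycle are exactly the symmetries of a regular 9-gon: the dihedral group D_9, |D_9| = 18.

18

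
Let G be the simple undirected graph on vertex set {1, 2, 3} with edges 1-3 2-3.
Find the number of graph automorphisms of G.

2

The degree sequence is [1, 1, 2]; the two degree-1 vertices 1 and 2 are the ends of a path, so G = P_3. A path has exactly one nontrivial symmetry — reversal — giving Aut(G) of order 2.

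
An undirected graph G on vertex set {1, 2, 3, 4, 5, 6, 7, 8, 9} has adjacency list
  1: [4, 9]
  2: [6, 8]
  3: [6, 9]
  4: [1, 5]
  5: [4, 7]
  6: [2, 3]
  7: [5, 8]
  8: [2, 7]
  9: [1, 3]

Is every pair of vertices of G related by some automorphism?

Yes

Every vertex has degree 2 and the graph is connected, so G is the 9-cycle C_9. The automorphisms of the 9-cycle are exactly the symmetries of a regular 9-gon: the dihedral group D_9, |D_9| = 18. Under this action every vertex can be carried to every other, so G is vertex-transitive.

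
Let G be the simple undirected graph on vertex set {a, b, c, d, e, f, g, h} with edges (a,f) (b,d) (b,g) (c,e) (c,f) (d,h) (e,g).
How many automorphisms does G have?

2

The degree sequence is [1, 2, 2, 2, 2, 2, 2, 1]; the two degree-1 vertices a and h are the ends of a path, so G = P_8. The only nontrivial automorphism of a path is the end-to-end reflection, so Aut(G) ≅ Z_2.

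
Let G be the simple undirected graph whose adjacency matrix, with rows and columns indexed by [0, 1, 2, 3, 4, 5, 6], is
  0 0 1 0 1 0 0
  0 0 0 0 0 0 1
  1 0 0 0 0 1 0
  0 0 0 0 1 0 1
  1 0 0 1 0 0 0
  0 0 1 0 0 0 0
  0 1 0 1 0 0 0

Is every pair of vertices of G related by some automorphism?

Automorphisms preserve degree, but G has vertices of degree 1 and vertices of degree 2; no automorphism maps one to the other, so G is not vertex-transitive.

No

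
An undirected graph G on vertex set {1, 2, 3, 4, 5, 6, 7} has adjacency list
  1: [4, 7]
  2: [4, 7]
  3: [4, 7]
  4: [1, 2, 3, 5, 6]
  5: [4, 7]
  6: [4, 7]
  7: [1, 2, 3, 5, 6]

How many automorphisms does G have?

The vertices split by degree into {4, 7} (degree 5) and {1, 2, 3, 5, 6} (degree 2); every edge runs between the two parts, so G is the complete bipartite graph K_{2,5}. The parts have unequal sizes, so no automorphism swaps them; each part is permuted independently, giving S_5 × S_2 of order 5!·2! = 240.

240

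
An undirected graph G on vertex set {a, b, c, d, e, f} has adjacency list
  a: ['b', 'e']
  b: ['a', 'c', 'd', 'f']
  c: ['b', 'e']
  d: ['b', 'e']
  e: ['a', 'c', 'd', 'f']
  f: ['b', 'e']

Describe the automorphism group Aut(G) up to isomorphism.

S_4 × S_2

The vertices split by degree into {b, e} (degree 4) and {a, c, d, f} (degree 2); every edge runs between the two parts, so G is the complete bipartite graph K_{2,4}. Automorphisms preserve the bipartition setwise (since the parts differ in size) and act as S_4 × S_2 within it; |Aut| = 48.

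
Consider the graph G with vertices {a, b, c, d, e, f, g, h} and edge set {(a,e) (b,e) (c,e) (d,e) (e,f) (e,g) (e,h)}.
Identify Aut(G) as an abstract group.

S_7

Vertex e has degree 7 and every other vertex has degree 1, so G is the star K_{1,7} with centre e. Any automorphism fixes the centre and permutes the 7 leaves freely, so Aut(G) ≅ S_7 of order 7! = 5040.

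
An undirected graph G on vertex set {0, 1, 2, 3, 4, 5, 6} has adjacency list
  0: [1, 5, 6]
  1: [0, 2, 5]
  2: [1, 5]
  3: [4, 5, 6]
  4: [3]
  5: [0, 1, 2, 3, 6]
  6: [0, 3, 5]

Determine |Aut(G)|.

The degree sequence is [3, 3, 2, 3, 1, 5, 3]. Checking the degree-preserving permutations of the vertex set shows that none except the identity preserves every edge, so Aut(G) is trivial.

1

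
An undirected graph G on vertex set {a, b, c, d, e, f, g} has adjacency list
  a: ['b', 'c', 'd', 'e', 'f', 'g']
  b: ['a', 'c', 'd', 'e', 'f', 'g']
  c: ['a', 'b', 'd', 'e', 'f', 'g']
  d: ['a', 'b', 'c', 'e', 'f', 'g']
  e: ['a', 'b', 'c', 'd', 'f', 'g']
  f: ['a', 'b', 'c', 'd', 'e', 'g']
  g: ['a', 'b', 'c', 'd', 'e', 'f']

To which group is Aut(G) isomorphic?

Every vertex has degree 6, so G is the complete graph K_7. Any permutation of the 7 vertices preserves K_7, so Aut(K_7) = S_7 of order 7! = 5040.

S_7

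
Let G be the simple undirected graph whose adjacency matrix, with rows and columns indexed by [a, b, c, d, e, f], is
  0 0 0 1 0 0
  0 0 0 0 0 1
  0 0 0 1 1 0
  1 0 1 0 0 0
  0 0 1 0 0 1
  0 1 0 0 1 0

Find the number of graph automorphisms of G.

The degree sequence is [1, 1, 2, 2, 2, 2]; the two degree-1 vertices a and b are the ends of a path, so G = P_6. A path has exactly one nontrivial symmetry — reversal — giving Aut(G) of order 2.

2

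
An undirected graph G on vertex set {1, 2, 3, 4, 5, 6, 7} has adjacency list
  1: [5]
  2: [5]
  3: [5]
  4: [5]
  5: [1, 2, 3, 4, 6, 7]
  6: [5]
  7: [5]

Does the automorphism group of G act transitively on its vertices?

Vertex 5 is the only vertex of degree 6, so every automorphism fixes it; G is not vertex-transitive.

No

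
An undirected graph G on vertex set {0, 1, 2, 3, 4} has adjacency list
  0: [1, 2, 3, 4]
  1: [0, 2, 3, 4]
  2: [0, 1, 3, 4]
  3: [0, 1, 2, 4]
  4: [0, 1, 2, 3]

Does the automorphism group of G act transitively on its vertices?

All 5 vertices are pairwise adjacent: G = K_5. Every bijection on the vertex set is an automorphism of K_5; hence Aut(K_5) ≅ S_5, order 120. This group acts transitively on the 5 vertices.

Yes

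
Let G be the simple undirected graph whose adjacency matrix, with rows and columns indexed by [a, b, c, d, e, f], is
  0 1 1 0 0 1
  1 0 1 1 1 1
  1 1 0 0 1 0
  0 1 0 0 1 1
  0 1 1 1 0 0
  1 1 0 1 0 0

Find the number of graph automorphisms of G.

10

Vertex b is the unique vertex of degree 5; the remaining 5 vertices each have degree 3 and induce a cycle, so G is the wheel on 6 vertices with hub b. With the hub fixed, the remaining symmetry is that of the rim cycle C_5, giving the dihedral group D_5.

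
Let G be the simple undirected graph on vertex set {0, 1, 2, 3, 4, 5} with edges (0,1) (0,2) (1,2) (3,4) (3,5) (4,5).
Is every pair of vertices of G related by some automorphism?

G has two connected components, {0, 1, 2} and {3, 4, 5}; each is 2-regular, so G = C_3 ⊔ C_3. Aut of a disjoint union of two copies of C_3 is the wreath product D_3 ≀ Z_2, of order 2·6² = 72. This group acts transitively on the 6 vertices.

Yes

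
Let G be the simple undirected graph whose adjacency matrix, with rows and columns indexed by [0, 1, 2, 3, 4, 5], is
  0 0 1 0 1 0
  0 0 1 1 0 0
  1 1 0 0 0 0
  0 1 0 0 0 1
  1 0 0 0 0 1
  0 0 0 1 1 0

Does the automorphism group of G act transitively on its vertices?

Yes

G is 2-regular and connected on 6 vertices, i.e. the cycle C_6. C_6 has 6 rotations and 6 reflections, so Aut(C_6) ≅ D_6 of order 12. This group acts transitively on the 6 vertices.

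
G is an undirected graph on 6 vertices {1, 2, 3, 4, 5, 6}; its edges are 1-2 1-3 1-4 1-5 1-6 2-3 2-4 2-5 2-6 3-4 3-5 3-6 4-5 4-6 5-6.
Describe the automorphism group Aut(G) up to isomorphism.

All 6 vertices are pairwise adjacent: G = K_6. Every bijection on the vertex set is an automorphism of K_6; hence Aut(K_6) ≅ S_6, order 720.

the symmetric group on 6 letters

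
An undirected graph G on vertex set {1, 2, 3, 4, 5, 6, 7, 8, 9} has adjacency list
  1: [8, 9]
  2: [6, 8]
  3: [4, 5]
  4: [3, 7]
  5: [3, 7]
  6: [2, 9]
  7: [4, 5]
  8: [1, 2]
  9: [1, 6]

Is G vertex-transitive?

G has two connected components, {1, 2, 6, 8, 9} and {3, 4, 5, 7}; each is 2-regular, so G = C_5 ⊔ C_4. The orbit of 1 under Aut(G) is {1, 2, 6, 8, 9}, which does not contain 3, so G is not vertex-transitive.

No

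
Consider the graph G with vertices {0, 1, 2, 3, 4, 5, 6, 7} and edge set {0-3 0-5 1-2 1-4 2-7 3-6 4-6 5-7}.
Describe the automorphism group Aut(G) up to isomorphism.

D_8

Every vertex has degree 2 and the graph is connected, so G is the 8-cycle C_8. C_8 has 8 rotations and 8 reflections, so Aut(C_8) ≅ D_8 of order 16.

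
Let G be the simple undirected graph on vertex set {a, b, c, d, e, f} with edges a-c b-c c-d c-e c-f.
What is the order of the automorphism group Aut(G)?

120

Vertex c has degree 5 and every other vertex has degree 1, so G is the star K_{1,5} with centre c. Any automorphism fixes the centre and permutes the 5 leaves freely, so Aut(G) ≅ S_5 of order 5! = 120.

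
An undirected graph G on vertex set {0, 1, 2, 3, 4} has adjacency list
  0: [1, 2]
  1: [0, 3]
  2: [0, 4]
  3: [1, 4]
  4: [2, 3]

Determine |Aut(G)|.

10

Every vertex has degree 2 and the graph is connected, so G is the 5-cycle C_5. C_5 has 5 rotations and 5 reflections, so Aut(C_5) ≅ D_5 of order 10.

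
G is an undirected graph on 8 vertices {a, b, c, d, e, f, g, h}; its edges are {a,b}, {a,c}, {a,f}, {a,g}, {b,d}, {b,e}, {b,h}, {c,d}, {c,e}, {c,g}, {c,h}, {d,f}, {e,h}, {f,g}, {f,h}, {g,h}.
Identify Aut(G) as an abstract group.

1

Degrees alone do not determine every vertex (e.g. a and b both have degree 4), but their neighbour-degree multisets differ: N(a) has degrees [4, 4, 4, 5] while N(b) has degrees [3, 3, 4, 5]. Repeating this refinement separates all vertices, so the only automorphism is the identity.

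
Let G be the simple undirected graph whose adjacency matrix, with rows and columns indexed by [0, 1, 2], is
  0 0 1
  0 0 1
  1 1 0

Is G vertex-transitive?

No

Vertex 2 is the only vertex of degree 2, so every automorphism fixes it; G is not vertex-transitive.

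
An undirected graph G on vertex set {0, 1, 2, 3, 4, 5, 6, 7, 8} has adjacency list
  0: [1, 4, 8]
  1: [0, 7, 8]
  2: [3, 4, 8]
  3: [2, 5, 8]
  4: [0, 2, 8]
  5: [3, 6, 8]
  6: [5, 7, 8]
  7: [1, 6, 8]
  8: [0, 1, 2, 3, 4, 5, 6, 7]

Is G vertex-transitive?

Vertex 8 is the only vertex of degree 8, so every automorphism fixes it; G is not vertex-transitive.

No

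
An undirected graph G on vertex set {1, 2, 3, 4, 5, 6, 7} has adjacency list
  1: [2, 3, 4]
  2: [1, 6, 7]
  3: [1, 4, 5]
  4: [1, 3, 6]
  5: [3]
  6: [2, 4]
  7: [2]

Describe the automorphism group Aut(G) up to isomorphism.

the trivial group

The degree sequence is [3, 3, 3, 3, 1, 2, 1]. Checking the degree-preserving permutations of the vertex set shows that none except the identity preserves every edge, so Aut(G) is trivial.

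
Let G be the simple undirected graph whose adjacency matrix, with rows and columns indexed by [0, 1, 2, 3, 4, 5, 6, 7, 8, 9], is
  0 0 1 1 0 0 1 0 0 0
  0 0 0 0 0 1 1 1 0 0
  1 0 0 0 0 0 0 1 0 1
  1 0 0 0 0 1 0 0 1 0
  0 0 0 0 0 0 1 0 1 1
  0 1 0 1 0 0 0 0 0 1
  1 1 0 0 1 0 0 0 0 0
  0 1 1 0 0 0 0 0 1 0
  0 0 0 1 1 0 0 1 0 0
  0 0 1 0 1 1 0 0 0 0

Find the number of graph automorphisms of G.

G is 3-regular on 10 vertices with no triangles and no 4-cycles (girth 5): this is the Petersen graph. Viewing the Petersen graph as the Kneser graph K(5,2) — vertices are 2-subsets of {1,…,5}, edges join disjoint pairs — its automorphisms are exactly the permutations of the 5-element set, so Aut ≅ S_5 of order 120.

120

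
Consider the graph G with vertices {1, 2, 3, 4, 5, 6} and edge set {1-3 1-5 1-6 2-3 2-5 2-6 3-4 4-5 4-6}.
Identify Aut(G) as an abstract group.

S_3 ≀ Z_2

G is 3-regular and bipartite with parts {1, 2, 4} and {3, 5, 6} (each part is independent and every cross-pair is an edge), so G = K_{3,3}. Each part can be permuted independently (S_3 × S_3) and the two equal-size parts can also be swapped, giving (S_3 × S_3) ⋊ Z_2 of order 2·(3!)² = 72.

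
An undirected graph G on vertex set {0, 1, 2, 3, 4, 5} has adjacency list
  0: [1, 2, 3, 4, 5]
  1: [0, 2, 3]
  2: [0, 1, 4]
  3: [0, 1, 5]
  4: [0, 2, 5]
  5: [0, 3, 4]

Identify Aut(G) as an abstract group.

D_5

Vertex 0 is the unique vertex of degree 5; the remaining 5 vertices each have degree 3 and induce a cycle, so G is the wheel on 6 vertices with hub 0. Every automorphism fixes the hub and acts on the rim 5-cycle, so Aut(G) ≅ Aut(C_5) = D_5 of order 10.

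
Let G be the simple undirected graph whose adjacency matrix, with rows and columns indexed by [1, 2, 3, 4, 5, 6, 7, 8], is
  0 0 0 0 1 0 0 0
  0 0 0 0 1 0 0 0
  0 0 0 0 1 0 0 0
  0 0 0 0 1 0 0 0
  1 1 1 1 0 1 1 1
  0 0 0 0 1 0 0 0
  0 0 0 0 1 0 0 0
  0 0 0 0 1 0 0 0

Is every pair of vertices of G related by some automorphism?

Vertex 5 is the only vertex of degree 7, so every automorphism fixes it; G is not vertex-transitive.

No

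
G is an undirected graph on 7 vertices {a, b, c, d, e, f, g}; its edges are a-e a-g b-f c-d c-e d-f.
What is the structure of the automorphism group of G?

Z_2

The degree sequence is [2, 1, 2, 2, 2, 2, 1]; the two degree-1 vertices b and g are the ends of a path, so G = P_7. The only nontrivial automorphism of a path is the end-to-end reflection, so Aut(G) ≅ Z_2.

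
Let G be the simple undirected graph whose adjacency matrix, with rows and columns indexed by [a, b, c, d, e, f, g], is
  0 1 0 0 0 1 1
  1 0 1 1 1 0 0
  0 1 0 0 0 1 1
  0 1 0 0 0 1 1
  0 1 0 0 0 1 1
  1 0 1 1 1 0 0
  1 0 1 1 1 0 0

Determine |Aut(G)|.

The vertices split by degree into {b, f, g} (degree 4) and {a, c, d, e} (degree 3); every edge runs between the two parts, so G is the complete bipartite graph K_{3,4}. The parts have unequal sizes, so no automorphism swaps them; each part is permuted independently, giving S_4 × S_3 of order 4!·3! = 144.

144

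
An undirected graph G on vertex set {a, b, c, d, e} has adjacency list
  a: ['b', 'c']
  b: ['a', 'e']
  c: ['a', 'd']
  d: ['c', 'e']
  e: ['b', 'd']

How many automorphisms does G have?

10

Every vertex has degree 2 and the graph is connected, so G is the 5-cycle C_5. The automorphisms of the 5-cycle are exactly the symmetries of a regular 5-gon: the dihedral group D_5, |D_5| = 10.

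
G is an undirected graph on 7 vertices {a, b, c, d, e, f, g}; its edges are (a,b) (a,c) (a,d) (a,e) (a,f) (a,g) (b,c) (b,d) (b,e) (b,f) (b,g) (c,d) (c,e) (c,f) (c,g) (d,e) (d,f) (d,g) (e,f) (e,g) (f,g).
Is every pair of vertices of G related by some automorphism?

All 7 vertices are pairwise adjacent: G = K_7. Any permutation of the 7 vertices preserves K_7, so Aut(K_7) = S_7 of order 7! = 5040. This group acts transitively on the 7 vertices.

Yes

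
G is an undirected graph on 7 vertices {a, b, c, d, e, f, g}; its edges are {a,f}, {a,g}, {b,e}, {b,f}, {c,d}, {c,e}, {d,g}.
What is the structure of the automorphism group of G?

G is 2-regular and connected on 7 vertices, i.e. the cycle C_7. C_7 has 7 rotations and 7 reflections, so Aut(C_7) ≅ D_7 of order 14.

the dihedral group of order 14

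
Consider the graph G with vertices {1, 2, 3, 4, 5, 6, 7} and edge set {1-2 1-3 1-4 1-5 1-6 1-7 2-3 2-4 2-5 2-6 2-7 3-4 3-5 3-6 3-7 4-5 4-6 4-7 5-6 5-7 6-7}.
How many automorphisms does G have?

5040

All 7 vertices are pairwise adjacent: G = K_7. Every bijection on the vertex set is an automorphism of K_7; hence Aut(K_7) ≅ S_7, order 5040.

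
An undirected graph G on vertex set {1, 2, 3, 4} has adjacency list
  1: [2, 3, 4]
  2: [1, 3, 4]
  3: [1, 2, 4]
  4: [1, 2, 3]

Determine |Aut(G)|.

24

Every vertex has degree 3, so G is the complete graph K_4. Any permutation of the 4 vertices preserves K_4, so Aut(K_4) = S_4 of order 4! = 24.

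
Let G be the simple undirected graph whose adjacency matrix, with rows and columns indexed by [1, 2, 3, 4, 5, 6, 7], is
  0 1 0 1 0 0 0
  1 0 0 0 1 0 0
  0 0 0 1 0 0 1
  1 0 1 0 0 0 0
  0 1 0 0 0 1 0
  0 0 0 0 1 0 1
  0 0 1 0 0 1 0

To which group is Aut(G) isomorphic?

G is 2-regular and connected on 7 vertices, i.e. the cycle C_7. C_7 has 7 rotations and 7 reflections, so Aut(C_7) ≅ D_7 of order 14.

the dihedral group of order 14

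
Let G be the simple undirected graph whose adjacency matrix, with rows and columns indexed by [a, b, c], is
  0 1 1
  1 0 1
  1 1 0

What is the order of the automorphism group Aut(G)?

6

All 3 vertices are pairwise adjacent: G = K_3. Every bijection on the vertex set is an automorphism of K_3; hence Aut(K_3) ≅ S_3, order 6.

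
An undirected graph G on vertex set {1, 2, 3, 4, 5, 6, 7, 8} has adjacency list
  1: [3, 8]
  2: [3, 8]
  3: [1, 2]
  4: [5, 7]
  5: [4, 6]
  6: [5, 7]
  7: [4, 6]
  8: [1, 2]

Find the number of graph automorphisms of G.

128

G has two connected components, {1, 2, 3, 8} and {4, 5, 6, 7}; each is 2-regular, so G = C_4 ⊔ C_4. With two isomorphic components, Aut(G) = Aut(C_4) ≀ S_2 = (D_4 × D_4) ⋊ Z_2: permute each cycle by D_4, then optionally swap the two cycles. Order 2·(2·4)² = 128.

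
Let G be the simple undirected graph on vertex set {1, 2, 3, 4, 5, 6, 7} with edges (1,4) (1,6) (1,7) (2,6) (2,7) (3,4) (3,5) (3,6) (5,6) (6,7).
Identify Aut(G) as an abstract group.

{e}

The degree sequence is [3, 2, 3, 2, 2, 5, 3]. Checking the degree-preserving permutations of the vertex set shows that none except the identity preserves every edge, so Aut(G) is trivial.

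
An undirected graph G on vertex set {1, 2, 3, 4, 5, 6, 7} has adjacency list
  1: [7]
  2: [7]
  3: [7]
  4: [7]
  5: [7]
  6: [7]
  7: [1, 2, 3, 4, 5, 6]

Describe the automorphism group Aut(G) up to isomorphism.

Vertex 7 has degree 6 and every other vertex has degree 1, so G is the star K_{1,6} with centre 7. Any automorphism fixes the centre and permutes the 6 leaves freely, so Aut(G) ≅ S_6 of order 6! = 720.

S_6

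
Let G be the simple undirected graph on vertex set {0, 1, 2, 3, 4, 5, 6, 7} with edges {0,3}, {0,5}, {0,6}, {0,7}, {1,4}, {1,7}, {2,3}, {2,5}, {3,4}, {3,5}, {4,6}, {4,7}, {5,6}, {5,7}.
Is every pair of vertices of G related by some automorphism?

Vertex 5 is the only vertex of degree 5, so every automorphism fixes it; G is not vertex-transitive.

No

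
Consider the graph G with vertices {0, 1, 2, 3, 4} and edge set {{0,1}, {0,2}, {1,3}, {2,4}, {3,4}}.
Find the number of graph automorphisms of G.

Every vertex has degree 2 and the graph is connected, so G is the 5-cycle C_5. The automorphisms of the 5-cycle are exactly the symmetries of a regular 5-gon: the dihedral group D_5, |D_5| = 10.

10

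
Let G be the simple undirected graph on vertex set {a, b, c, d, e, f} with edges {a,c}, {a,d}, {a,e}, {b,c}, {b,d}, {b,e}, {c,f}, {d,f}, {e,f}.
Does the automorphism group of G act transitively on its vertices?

Yes

G is 3-regular and bipartite with parts {c, d, e} and {a, b, f} (each part is independent and every cross-pair is an edge), so G = K_{3,3}. Aut(K_{3,3}) is the wreath product S_3 ≀ Z_2: permute within each part, then optionally swap the parts; |Aut| = 2·(3!)² = 72. This group acts transitively on the 6 vertices.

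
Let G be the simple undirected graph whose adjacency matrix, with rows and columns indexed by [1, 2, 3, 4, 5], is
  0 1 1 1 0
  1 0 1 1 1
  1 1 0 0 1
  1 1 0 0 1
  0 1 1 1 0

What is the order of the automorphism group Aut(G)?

Vertex 2 is the unique vertex of degree 4; the remaining 4 vertices each have degree 3 and induce a cycle, so G is the wheel on 5 vertices with hub 2. With the hub fixed, the remaining symmetry is that of the rim cycle C_4, giving the dihedral group D_4.

8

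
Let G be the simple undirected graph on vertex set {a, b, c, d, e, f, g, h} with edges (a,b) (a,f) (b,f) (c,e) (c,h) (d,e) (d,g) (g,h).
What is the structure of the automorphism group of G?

G has two connected components, {c, d, e, g, h} and {a, b, f}; each is 2-regular, so G = C_5 ⊔ C_3. No automorphism exchanges components of different sizes, hence Aut(G) is the direct product D_5 × D_3, order 60.

D_5 × D_3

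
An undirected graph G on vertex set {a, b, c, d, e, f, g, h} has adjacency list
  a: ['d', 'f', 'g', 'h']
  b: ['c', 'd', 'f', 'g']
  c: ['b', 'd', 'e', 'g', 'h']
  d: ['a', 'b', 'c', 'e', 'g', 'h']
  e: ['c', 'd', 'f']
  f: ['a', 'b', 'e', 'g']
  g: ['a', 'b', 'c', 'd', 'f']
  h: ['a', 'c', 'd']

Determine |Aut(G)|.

The degree sequence is [4, 4, 5, 6, 3, 4, 5, 3]. Checking the degree-preserving permutations of the vertex set shows that none except the identity preserves every edge, so Aut(G) is trivial.

1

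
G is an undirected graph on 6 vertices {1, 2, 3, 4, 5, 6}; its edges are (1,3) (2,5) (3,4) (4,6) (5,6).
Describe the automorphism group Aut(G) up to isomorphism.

Z_2

The degree sequence is [1, 1, 2, 2, 2, 2]; the two degree-1 vertices 1 and 2 are the ends of a path, so G = P_6. A path has exactly one nontrivial symmetry — reversal — giving Aut(G) of order 2.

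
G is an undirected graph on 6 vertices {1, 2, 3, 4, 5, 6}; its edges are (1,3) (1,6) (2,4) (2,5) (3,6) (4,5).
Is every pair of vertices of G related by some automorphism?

Yes

G has two connected components, {2, 4, 5} and {1, 3, 6}; each is 2-regular, so G = C_3 ⊔ C_3. With two isomorphic components, Aut(G) = Aut(C_3) ≀ S_2 = (D_3 × D_3) ⋊ Z_2: permute each cycle by D_3, then optionally swap the two cycles. Order 2·(2·3)² = 72. Under this action every vertex can be carried to every other, so G is vertex-transitive.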